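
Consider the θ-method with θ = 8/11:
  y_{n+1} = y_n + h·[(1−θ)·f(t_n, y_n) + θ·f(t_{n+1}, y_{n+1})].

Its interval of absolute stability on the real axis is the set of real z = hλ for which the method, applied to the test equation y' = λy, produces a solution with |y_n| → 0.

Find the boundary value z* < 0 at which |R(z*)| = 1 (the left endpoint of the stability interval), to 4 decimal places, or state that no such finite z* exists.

unbounded; (−∞, 0).

With y'=λy (z=hλ):
  y_{n+1} = y_n + z·[3/11·y_n + 8/11·y_{n+1}] ⇒ (1 − 8/11z)y_{n+1} = (1 + 3/11z)y_n
  R(z) = (1 + 3/11z)/(1 − 8/11z).

Boundary: |R(x)|=1, x<0.
x=-1.41: |R|=0.3039
x=-2: |R|=0.1852
x=-10: |R|=0.2088
x=-100: |R|=0.3564
θ=8/11≥1/2 ⇒ |1+3/11x|<|1−8/11x| ∀x<0 ⇒ interval (−∞,0).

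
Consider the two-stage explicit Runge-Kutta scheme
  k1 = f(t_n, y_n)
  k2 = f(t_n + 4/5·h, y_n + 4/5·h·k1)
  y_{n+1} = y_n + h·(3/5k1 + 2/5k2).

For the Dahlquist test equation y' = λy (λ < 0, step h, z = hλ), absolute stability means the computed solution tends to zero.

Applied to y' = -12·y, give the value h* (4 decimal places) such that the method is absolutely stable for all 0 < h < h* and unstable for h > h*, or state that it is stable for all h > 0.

With y'=λy (z=hλ):
  k1=λy_n ⇒ h·k1=z·y_n;  k2=λ(1+4/5z)y_n ⇒ h·k2=z(1+4/5z)y_n
  y_{n+1}/y_n = 1 + 3/5z + 2/5z(1+4/5z) = 1 + z + 8/25z²
  so R(z) = 1 + z + 8/25z².

Need |R(x)|<1, x<0.
x=-1.14: |R|=0.2759
R=1: x+8/25x²=0 ⇒ x=−25/8=-3.1250; min R=1−1/(4·8/25)=0.2188>−1
Confirm numerically:
  x=-2.829: |R|=0.73204 <1
  x=-2.601: |R|=0.56386 <1
  x=-2.196: |R|=0.34717 <1
  x=-1.750: |R|=0.23000 <1
  x=-3.703: |R|=1.68491 >1
  x=-3.662: |R|=1.62928 >1
Interval (-3.1250, 0).

(-3.1250,0); λ=-12 ⇒ h* = (25/8)/12 = 0.2604.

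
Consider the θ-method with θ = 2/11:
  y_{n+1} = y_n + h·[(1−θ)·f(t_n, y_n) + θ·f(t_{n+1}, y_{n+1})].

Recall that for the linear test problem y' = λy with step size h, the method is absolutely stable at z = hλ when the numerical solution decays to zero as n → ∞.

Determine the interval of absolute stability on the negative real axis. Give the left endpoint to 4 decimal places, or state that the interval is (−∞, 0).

z∈(-3.1429,0).

With y'=λy (z=hλ):
  y_{n+1} = y_n + z·[9/11·y_n + 2/11·y_{n+1}] ⇒ (1 − 2/11z)y_{n+1} = (1 + 9/11z)y_n
  ⇒ R(z) = (1 + 9/11z)/(1 − 2/11z).

Boundary: |R(x)|=1, x<0.
x=-0.96: |R|=0.1827
R=−1: 1+9/11x = −1+2/11x ⇒ -7/11x=2 ⇒ x=2/(-7/11)=-3.1429
Confirm numerically:
  x=-2.932: |R|=0.91248 <1
  x=-2.670: |R|=0.79743 <1
  x=-2.280: |R|=0.61183 <1
  x=-3.691: |R|=1.20874 >1
  x=-3.318: |R|=1.06952 >1
  x=-3.251: |R|=1.04325 >1
Interval (-3.1429, 0).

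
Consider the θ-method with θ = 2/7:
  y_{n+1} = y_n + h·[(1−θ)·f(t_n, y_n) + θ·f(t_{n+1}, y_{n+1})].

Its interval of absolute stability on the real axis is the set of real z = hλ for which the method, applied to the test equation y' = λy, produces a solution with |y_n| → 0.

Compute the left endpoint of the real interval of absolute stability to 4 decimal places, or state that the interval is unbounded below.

With y'=λy (z=hλ):
  y_{n+1} = y_n + z·[5/7·y_n + 2/7·y_{n+1}] ⇒ (1 − 2/7z)y_{n+1} = (1 + 5/7z)y_n
  so R(z) = (1 + 5/7z)/(1 − 2/7z).

Solve |R(x)|<1 on ℝ⁻.
x=-1.5: |R|=0.0500
R=−1: 1+5/7x = −1+2/7x ⇒ -3/7x=2 ⇒ x=2/(-3/7)=-4.6667
Confirm numerically:
  x=-4.636: |R|=0.99435 <1
  x=-3.844: |R|=0.83197 <1
  x=-3.824: |R|=0.82742 <1
  x=-5.089: |R|=1.07376 >1
  x=-4.966: |R|=1.05304 >1
  x=-4.920: |R|=1.04513 >1
Stable set (-4.6667, 0).

left endpoint -4.6667.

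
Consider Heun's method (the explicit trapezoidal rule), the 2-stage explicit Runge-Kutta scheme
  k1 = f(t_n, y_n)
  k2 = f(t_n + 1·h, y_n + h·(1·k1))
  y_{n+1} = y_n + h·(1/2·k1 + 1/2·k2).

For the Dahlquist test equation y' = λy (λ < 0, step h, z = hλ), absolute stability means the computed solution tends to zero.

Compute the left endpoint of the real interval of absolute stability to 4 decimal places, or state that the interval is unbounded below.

Set f=λy, z=hλ:
  order 2, 2-stage ⇒ R(z)=1+z+z^2/2
  (e.g. R(-0.58)=0.58820, |R|=0.58820)

Need |R(x)|<1, x<0.
x=-0.58: |R|=0.5882
|R(-2.2)|=1.2200 |R(-1.66)|=0.7178 |R(-0.95)|=0.5012
Bisect:
  x_lo=-2.7143 |R|=1.9695  x_hi=-0.2360 |R|=0.7919
  mid=-1.47515 |R|=0.61288 →hi
  mid=-2.09475 |R|=1.09924 →lo
  mid=-1.78495 |R|=0.80807 →hi
  mid=-1.93985 |R|=0.94166 →hi
  mid=-2.01730 |R|=1.01745 →lo
  mid=-1.97857 |R|=0.97880 →hi
  mid=-1.99794 |R|=0.99794 →hi
  mid=-2.00762 |R|=1.00765 →lo
  mid=-2.00278 |R|=1.00278 →lo
  mid=-2.00036 |R|=1.00036 →lo
  ...
  [-2.00006,-1.99990] ⇒ x*=-2.0000
So |R|<1 on (-2.0000, 0).

z* = -2.0000.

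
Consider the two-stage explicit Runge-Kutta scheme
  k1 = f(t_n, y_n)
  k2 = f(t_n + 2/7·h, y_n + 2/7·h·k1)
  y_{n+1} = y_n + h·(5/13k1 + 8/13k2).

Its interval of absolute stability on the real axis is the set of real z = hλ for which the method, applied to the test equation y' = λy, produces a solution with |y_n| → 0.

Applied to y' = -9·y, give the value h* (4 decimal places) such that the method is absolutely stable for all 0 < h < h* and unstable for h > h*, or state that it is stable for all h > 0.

(-5.6875,0); λ=-9 ⇒ h* = (91/16)/9 = 0.6319.

With y'=λy (z=hλ):
  k1=λy_n ⇒ h·k1=z·y_n;  k2=λ(1+2/7z)y_n ⇒ h·k2=z(1+2/7z)y_n
  y_{n+1}/y_n = 1 + 5/13z + 8/13z(1+2/7z) = 1 + z + 16/91z²
  R(z) = 1 + z + 16/91z².

Solve |R(x)|<1 on ℝ⁻.
x=-1.75: |R|=0.2115
R=1: x+16/91x²=0 ⇒ x=−91/16=-5.6875; min R=1−1/(4·16/91)=-0.4219>−1
Confirm numerically:
  x=-5.285: |R|=0.62598 <1
  x=-4.505: |R|=0.06336 <1
  x=-3.036: |R|=0.41538 <1
  x=-2.433: |R|=0.39221 <1
  x=-6.184: |R|=1.53984 >1
  x=-5.985: |R|=1.31306 >1
Stable set (-5.6875, 0).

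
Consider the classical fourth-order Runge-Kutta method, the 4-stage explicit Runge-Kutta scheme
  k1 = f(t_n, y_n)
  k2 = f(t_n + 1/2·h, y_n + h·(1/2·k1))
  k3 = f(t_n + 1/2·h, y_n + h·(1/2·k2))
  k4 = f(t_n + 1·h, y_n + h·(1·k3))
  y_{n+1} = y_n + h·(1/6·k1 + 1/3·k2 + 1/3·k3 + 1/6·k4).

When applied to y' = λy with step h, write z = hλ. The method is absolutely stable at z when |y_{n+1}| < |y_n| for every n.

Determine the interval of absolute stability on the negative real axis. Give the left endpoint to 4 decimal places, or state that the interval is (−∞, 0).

Test eqn y'=λy, z=hλ:
  order 4, 4-stage ⇒ R(z)=1+z+z^2/2+z^3/6+z^4/24
  (e.g. R(-1.2)=0.31840, |R|=0.31840)

Find x<0 with |R(x)|<1.
x=-1.2: |R|=0.3184
|R(-2.6)|=0.7547 |R(-1.71)|=0.2749 |R(-1.29)|=0.2997
Bisect:
  x_lo=-3.6843 |R|=3.4450  x_hi=-0.2487 |R|=0.7798
  mid=-1.96651 |R|=0.32273 →hi
  mid=-2.82542 |R|=1.06221 →lo
  mid=-2.39597 |R|=0.55509 →hi
  mid=-2.61069 |R|=0.76713 →hi
  mid=-2.71806 |R|=0.90327 →hi
  mid=-2.77174 |R|=0.97976 →hi
  mid=-2.79858 |R|=1.02022 →lo
  ...
  [-2.78537,-2.78516] ⇒ x*=-2.7853
So |R|<1 on (-2.7853, 0).

(-2.7853, 0).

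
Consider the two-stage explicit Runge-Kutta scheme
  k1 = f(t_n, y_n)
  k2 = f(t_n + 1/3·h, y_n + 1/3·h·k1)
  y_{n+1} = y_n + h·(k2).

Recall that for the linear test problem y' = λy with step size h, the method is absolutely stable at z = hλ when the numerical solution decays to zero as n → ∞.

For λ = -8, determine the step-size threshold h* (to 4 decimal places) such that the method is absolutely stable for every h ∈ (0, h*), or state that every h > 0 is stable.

With y'=λy (z=hλ):
  k1=λy_n ⇒ h·k1=z·y_n;  k2=λ(1+1/3z)y_n ⇒ h·k2=z(1+1/3z)y_n
  y_{n+1}/y_n = 1 + z(1+1/3z) = 1 + z + 1/3z²
  so R(z) = 1 + z + 1/3z².

Boundary: |R(x)|=1, x<0.
x=-1.61: |R|=0.2540
R=1: x+1/3x²=0 ⇒ x=−3=-3.0000; min R=1−1/(4·1/3)=0.2500>−1
Confirm numerically:
  x=-1.848: |R|=0.29037 <1
  x=-1.818: |R|=0.28371 <1
  x=-1.488: |R|=0.25005 <1
  x=-1.440: |R|=0.25120 <1
  x=-3.555: |R|=1.65768 >1
  x=-3.108: |R|=1.11189 >1
  x=-3.089: |R|=1.09164 >1
Stable set (-3.0000, 0).

(-3.0000,0); λ=-8 ⇒ h* = (3)/8 = 0.3750.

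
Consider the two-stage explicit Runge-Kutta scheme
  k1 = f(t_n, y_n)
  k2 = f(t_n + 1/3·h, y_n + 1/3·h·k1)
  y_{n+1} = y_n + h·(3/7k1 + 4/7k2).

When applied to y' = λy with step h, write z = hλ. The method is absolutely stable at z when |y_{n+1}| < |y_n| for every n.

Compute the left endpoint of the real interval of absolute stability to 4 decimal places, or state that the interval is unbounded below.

z* = -5.2500.

With y'=λy (z=hλ):
  k1=λy_n ⇒ h·k1=z·y_n;  k2=λ(1+1/3z)y_n ⇒ h·k2=z(1+1/3z)y_n
  y_{n+1}/y_n = 1 + 3/7z + 4/7z(1+1/3z) = 1 + z + 4/21z²
  Hence R(z) = 1 + z + 4/21z².

Need |R(x)|<1, x<0.
x=-1.13: |R|=0.1132
R=1: x+4/21x²=0 ⇒ x=−21/4=-5.2500; min R=1−1/(4·4/21)=-0.3125>−1
Confirm numerically:
  x=-4.953: |R|=0.71980 <1
  x=-4.848: |R|=0.62878 <1
  x=-4.426: |R|=0.30533 <1
  x=-3.076: |R|=0.27376 <1
  x=-5.593: |R|=1.36541 >1
  x=-5.501: |R|=1.26300 >1
So |R|<1 on (-5.2500, 0).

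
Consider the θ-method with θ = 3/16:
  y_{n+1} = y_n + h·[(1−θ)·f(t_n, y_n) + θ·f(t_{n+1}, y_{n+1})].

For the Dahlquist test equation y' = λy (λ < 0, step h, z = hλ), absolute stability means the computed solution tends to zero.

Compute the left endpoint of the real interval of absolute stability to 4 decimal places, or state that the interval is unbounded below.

On y'=λy, z=hλ:
  y_{n+1} = y_n + z·[13/16·y_n + 3/16·y_{n+1}] ⇒ (1 − 3/16z)y_{n+1} = (1 + 13/16z)y_n
  R(z) = (1 + 13/16z)/(1 − 3/16z).

Need |R(x)|<1, x<0.
x=-0.84: |R|=0.2743
R=−1: 1+13/16x = −1+3/16x ⇒ -5/8x=2 ⇒ x=2/(-5/8)=-3.2000
Confirm numerically:
  x=-3.062: |R|=0.94521 <1
  x=-2.363: |R|=0.63749 <1
  x=-1.889: |R|=0.39493 <1
  x=-1.415: |R|=0.11830 <1
  x=-3.554: |R|=1.13277 >1
  x=-3.429: |R|=1.08712 >1
  x=-3.426: |R|=1.08600 >1
Stable set (-3.2000, 0).

z* = -3.2000.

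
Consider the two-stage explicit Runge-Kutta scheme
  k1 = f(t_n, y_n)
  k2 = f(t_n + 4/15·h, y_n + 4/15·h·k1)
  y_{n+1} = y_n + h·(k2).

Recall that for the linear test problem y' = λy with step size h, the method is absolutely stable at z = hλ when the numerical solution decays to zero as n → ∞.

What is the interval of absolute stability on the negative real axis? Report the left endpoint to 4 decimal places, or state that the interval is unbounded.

Set f=λy, z=hλ:
  k1=λy_n ⇒ h·k1=z·y_n;  k2=λ(1+4/15z)y_n ⇒ h·k2=z(1+4/15z)y_n
  y_{n+1}/y_n = 1 + z(1+4/15z) = 1 + z + 4/15z²
  R(z) = 1 + z + 4/15z².

Boundary: |R(x)|=1, x<0.
x=-0.96: |R|=0.2858
R=1: x+4/15x²=0 ⇒ x=−15/4=-3.7500; min R=1−1/(4·4/15)=0.0625>−1
Confirm numerically:
  x=-3.470: |R|=0.74091 <1
  x=-1.812: |R|=0.06356 <1
  x=-1.611: |R|=0.08109 <1
  x=-4.092: |R|=1.37319 >1
  x=-3.841: |R|=1.09321 >1
Interval (-3.7500, 0).

z∈(-3.7500,0).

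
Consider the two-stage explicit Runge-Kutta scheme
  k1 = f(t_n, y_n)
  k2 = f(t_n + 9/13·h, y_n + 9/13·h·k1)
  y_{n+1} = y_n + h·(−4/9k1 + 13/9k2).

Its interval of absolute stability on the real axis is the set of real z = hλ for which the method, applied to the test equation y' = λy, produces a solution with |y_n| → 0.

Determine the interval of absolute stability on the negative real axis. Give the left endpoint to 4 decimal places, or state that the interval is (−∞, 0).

Test eqn y'=λy, z=hλ:
  k1=λy_n ⇒ h·k1=z·y_n;  k2=λ(1+9/13z)y_n ⇒ h·k2=z(1+9/13z)y_n
  y_{n+1}/y_n = 1 − 4/9z + 13/9z(1+9/13z) = 1 + z + z²
  R(z) = 1 + z + z².

Need |R(x)|<1, x<0.
x=-0.93: |R|=0.9349
R=1: x+1x²=0 ⇒ x=−1=-1.0000; min R=1−1/(4·1)=0.7500>−1
Confirm numerically:
  x=-0.561: |R|=0.75372 <1
  x=-0.560: |R|=0.75360 <1
  x=-0.419: |R|=0.75656 <1
  x=-0.416: |R|=0.75706 <1
  x=-1.577: |R|=1.90993 >1
  x=-1.249: |R|=1.31100 >1
  x=-1.146: |R|=1.16732 >1
So |R|<1 on (-1.0000, 0).

(-1.0000, 0).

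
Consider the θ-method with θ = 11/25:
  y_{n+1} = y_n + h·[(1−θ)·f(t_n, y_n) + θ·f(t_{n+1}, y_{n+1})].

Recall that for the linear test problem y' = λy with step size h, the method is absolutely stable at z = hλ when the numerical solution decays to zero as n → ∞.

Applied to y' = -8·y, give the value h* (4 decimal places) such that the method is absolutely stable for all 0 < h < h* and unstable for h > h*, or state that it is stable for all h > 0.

(-16.6667,0); λ=-8 ⇒ h* = (50/3)/8 = 2.0833.

With y'=λy (z=hλ):
  y_{n+1} = y_n + z·[14/25·y_n + 11/25·y_{n+1}] ⇒ (1 − 11/25z)y_{n+1} = (1 + 14/25z)y_n
  Hence R(z) = (1 + 14/25z)/(1 − 11/25z).

Boundary: |R(x)|=1, x<0.
x=-1.64: |R|=0.0474
R=−1: 1+14/25x = −1+11/25x ⇒ -3/25x=2 ⇒ x=2/(-3/25)=-16.6667
Confirm numerically:
  x=-9.340: |R|=0.82793 <1
  x=-9.308: |R|=0.82670 <1
  x=-8.955: |R|=0.81268 <1
  x=-6.934: |R|=0.71169 <1
  x=-17.097: |R|=1.00606 >1
  x=-17.059: |R|=1.00553 >1
  x=-16.855: |R|=1.00269 >1
Interval (-16.6667, 0).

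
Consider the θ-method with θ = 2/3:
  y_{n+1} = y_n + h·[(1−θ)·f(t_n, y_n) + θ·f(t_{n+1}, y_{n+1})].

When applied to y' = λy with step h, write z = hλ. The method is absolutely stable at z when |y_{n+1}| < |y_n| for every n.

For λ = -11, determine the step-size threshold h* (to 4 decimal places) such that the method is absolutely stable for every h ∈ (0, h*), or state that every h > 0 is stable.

On y'=λy, z=hλ:
  y_{n+1} = y_n + z·[1/3·y_n + 2/3·y_{n+1}] ⇒ (1 − 2/3z)y_{n+1} = (1 + 1/3z)y_n
  so R(z) = (1 + 1/3z)/(1 − 2/3z).

Find x<0 with |R(x)|<1.
x=-1.06: |R|=0.3789
x=-2: |R|=0.1429
x=-10: |R|=0.3043
x=-100: |R|=0.4778
θ=2/3≥1/2 ⇒ |1+1/3x|<|1−2/3x| ∀x<0 ⇒ unbounded interval.

(−∞, 0) — no finite endpoint. Any h>0 works for λ=-11.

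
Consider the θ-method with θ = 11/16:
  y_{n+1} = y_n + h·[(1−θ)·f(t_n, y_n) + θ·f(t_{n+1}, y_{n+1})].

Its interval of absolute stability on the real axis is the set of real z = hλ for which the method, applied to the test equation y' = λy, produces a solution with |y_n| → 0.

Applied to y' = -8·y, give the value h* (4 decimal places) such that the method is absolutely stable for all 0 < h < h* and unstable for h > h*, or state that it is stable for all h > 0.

(−∞, 0) — no finite endpoint. Any h>0 works for λ=-8.

On y'=λy, z=hλ:
  y_{n+1} = y_n + z·[5/16·y_n + 11/16·y_{n+1}] ⇒ (1 − 11/16z)y_{n+1} = (1 + 5/16z)y_n
  ⇒ R(z) = (1 + 5/16z)/(1 − 11/16z).

Need |R(x)|<1, x<0.
x=-1.24: |R|=0.3306
x=-2: |R|=0.1579
x=-10: |R|=0.2698
x=-100: |R|=0.4337
θ=11/16≥1/2 ⇒ |1+5/16x|<|1−11/16x| ∀x<0 ⇒ unbounded interval.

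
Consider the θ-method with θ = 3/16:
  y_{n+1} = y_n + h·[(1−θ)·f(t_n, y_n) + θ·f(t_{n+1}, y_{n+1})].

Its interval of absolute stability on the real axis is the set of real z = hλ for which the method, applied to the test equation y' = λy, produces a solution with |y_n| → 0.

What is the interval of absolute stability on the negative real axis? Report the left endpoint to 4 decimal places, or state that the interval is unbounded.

With y'=λy (z=hλ):
  y_{n+1} = y_n + z·[13/16·y_n + 3/16·y_{n+1}] ⇒ (1 − 3/16z)y_{n+1} = (1 + 13/16z)y_n
  ⇒ R(z) = (1 + 13/16z)/(1 − 3/16z).

Need |R(x)|<1, x<0.
x=-0.51: |R|=0.5345
R=−1: 1+13/16x = −1+3/16x ⇒ -5/8x=2 ⇒ x=2/(-5/8)=-3.2000
Confirm numerically:
  x=-2.958: |R|=0.90271 <1
  x=-2.762: |R|=0.81965 <1
  x=-1.955: |R|=0.43060 <1
  x=-3.756: |R|=1.20390 >1
  x=-3.422: |R|=1.08452 >1
Stable set (-3.2000, 0).

z∈(-3.2000,0).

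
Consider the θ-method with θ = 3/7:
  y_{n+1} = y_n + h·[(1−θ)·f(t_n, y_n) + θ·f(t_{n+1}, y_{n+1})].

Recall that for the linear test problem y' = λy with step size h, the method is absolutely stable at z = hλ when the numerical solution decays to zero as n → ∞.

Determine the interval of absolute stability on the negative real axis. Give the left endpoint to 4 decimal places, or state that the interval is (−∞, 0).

(-14.0000, 0).

On y'=λy, z=hλ:
  y_{n+1} = y_n + z·[4/7·y_n + 3/7·y_{n+1}] ⇒ (1 − 3/7z)y_{n+1} = (1 + 4/7z)y_n
  so R(z) = (1 + 4/7z)/(1 − 3/7z).

Find x<0 with |R(x)|<1.
x=-1.78: |R|=0.0097
R=−1: 1+4/7x = −1+3/7x ⇒ -1/7x=2 ⇒ x=2/(-1/7)=-14.0000
Confirm numerically:
  x=-12.210: |R|=0.95897 <1
  x=-11.801: |R|=0.94814 <1
  x=-11.669: |R|=0.94451 <1
  x=-11.009: |R|=0.92528 <1
  x=-14.419: |R|=1.00834 >1
  x=-14.388: |R|=1.00773 >1
  x=-14.080: |R|=1.00162 >1
Stable set (-14.0000, 0).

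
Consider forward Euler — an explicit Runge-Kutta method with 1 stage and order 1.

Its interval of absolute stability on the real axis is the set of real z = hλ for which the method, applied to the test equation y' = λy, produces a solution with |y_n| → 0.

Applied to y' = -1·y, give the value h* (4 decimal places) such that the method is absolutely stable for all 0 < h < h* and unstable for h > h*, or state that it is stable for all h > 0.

(-2.0000,0); λ=-1 ⇒ h* = 2.0000.

Test eqn y'=λy, z=hλ:
  order 1, 1-stage ⇒ R(z)=1+z
  (e.g. R(-1.32)=-0.32000, |R|=0.32000)

Need |R(x)|<1, x<0.
x=-1.32: |R|=0.3200
|R(-1.42)|=0.4200 |R(-1.34)|=0.3400 |R(-0.79)|=0.2100
Bisect:
  x_lo=-2.4243 |R|=1.4243  x_hi=-0.2444 |R|=0.7556
  mid=-1.33431 |R|=0.33431 →hi
  mid=-1.87929 |R|=0.87929 →hi
  mid=-2.15177 |R|=1.15177 →lo
  mid=-2.01553 |R|=1.01553 →lo
  mid=-1.94741 |R|=0.94741 →hi
  mid=-1.98147 |R|=0.98147 →hi
  mid=-1.99850 |R|=0.99850 →hi
  mid=-2.00701 |R|=1.00701 →lo
  mid=-2.00276 |R|=1.00276 →lo
  ...
  [-2.00010,-1.99996] ⇒ x*=-2.0000
So |R|<1 on (-2.0000, 0).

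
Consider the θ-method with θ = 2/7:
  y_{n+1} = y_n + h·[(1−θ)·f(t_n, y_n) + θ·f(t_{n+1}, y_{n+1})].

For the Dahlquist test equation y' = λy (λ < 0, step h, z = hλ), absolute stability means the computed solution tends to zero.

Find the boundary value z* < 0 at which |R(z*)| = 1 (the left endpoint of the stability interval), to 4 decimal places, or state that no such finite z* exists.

With y'=λy (z=hλ):
  y_{n+1} = y_n + z·[5/7·y_n + 2/7·y_{n+1}] ⇒ (1 − 2/7z)y_{n+1} = (1 + 5/7z)y_n
  so R(z) = (1 + 5/7z)/(1 − 2/7z).

Boundary: |R(x)|=1, x<0.
x=-0.97: |R|=0.2405
R=−1: 1+5/7x = −1+2/7x ⇒ -3/7x=2 ⇒ x=2/(-3/7)=-4.6667
Confirm numerically:
  x=-4.544: |R|=0.97713 <1
  x=-4.542: |R|=0.97675 <1
  x=-4.112: |R|=0.89070 <1
  x=-2.172: |R|=0.34027 <1
  x=-4.994: |R|=1.05781 >1
  x=-4.898: |R|=1.04132 >1
  x=-4.762: |R|=1.01731 >1
So |R|<1 on (-4.6667, 0).

left endpoint -4.6667.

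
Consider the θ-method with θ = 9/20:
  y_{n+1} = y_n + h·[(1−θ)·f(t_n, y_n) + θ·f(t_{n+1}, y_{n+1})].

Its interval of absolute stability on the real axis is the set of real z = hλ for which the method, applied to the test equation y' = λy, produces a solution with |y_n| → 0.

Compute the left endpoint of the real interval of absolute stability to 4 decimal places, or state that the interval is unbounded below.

With y'=λy (z=hλ):
  y_{n+1} = y_n + z·[11/20·y_n + 9/20·y_{n+1}] ⇒ (1 − 9/20z)y_{n+1} = (1 + 11/20z)y_n
  ⇒ R(z) = (1 + 11/20z)/(1 − 9/20z).

Find x<0 with |R(x)|<1.
x=-0.46: |R|=0.6189
R=−1: 1+11/20x = −1+9/20x ⇒ -1/10x=2 ⇒ x=2/(-1/10)=-20.0000
Confirm numerically:
  x=-17.501: |R|=0.97184 <1
  x=-13.078: |R|=0.89946 <1
  x=-11.683: |R|=0.86708 <1
  x=-8.075: |R|=0.74265 <1
  x=-20.563: |R|=1.00549 >1
  x=-20.124: |R|=1.00123 >1
Stable set (-20.0000, 0).

left endpoint -20.0000.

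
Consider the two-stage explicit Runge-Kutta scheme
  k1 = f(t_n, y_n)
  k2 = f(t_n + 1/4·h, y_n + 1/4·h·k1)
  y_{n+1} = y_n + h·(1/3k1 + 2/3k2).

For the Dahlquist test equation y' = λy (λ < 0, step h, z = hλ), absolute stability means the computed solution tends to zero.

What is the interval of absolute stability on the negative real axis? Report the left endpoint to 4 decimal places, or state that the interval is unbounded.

Test eqn y'=λy, z=hλ:
  k1=λy_n ⇒ h·k1=z·y_n;  k2=λ(1+1/4z)y_n ⇒ h·k2=z(1+1/4z)y_n
  y_{n+1}/y_n = 1 + 1/3z + 2/3z(1+1/4z) = 1 + z + 1/6z²
  R(z) = 1 + z + 1/6z².

Boundary: |R(x)|=1, x<0.
x=-1.3: |R|=0.0183
R=1: x+1/6x²=0 ⇒ x=−6=-6.0000; min R=1−1/(4·1/6)=-0.5000>−1
Confirm numerically:
  x=-3.491: |R|=0.45982 <1
  x=-3.453: |R|=0.46580 <1
  x=-3.165: |R|=0.49546 <1
  x=-6.578: |R|=1.63368 >1
  x=-6.121: |R|=1.12344 >1
So |R|<1 on (-6.0000, 0).

(-6.0000, 0).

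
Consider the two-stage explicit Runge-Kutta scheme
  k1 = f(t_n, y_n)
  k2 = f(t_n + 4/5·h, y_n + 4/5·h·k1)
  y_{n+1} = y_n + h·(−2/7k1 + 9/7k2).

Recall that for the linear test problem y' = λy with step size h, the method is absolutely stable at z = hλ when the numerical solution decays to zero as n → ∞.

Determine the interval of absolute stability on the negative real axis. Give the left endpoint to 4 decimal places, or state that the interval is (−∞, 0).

Test eqn y'=λy, z=hλ:
  k1=λy_n ⇒ h·k1=z·y_n;  k2=λ(1+4/5z)y_n ⇒ h·k2=z(1+4/5z)y_n
  y_{n+1}/y_n = 1 − 2/7z + 9/7z(1+4/5z) = 1 + z + 36/35z²
  ⇒ R(z) = 1 + z + 36/35z².

Need |R(x)|<1, x<0.
x=-0.3: |R|=0.7926
R=1: x+36/35x²=0 ⇒ x=−35/36=-0.9722; min R=1−1/(4·36/35)=0.7569>−1
Confirm numerically:
  x=-0.876: |R|=0.91330 <1
  x=-0.861: |R|=0.90150 <1
  x=-0.791: |R|=0.85256 <1
  x=-0.786: |R|=0.84945 <1
  x=-1.431: |R|=1.67527 >1
  x=-1.378: |R|=1.57514 >1
  x=-1.135: |R|=1.19003 >1
Interval (-0.9722, 0).

z∈(-0.9722,0).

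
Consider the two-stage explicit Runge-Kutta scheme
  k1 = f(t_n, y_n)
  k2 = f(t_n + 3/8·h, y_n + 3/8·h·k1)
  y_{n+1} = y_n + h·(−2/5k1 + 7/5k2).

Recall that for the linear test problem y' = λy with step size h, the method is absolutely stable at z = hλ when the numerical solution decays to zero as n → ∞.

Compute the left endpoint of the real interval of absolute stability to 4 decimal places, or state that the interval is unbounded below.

Set f=λy, z=hλ:
  k1=λy_n ⇒ h·k1=z·y_n;  k2=λ(1+3/8z)y_n ⇒ h·k2=z(1+3/8z)y_n
  y_{n+1}/y_n = 1 − 2/5z + 7/5z(1+3/8z) = 1 + z + 21/40z²
  ⇒ R(z) = 1 + z + 21/40z².

Find x<0 with |R(x)|<1.
x=-0.58: |R|=0.5966
R=1: x+21/40x²=0 ⇒ x=−40/21=-1.9048; min R=1−1/(4·21/40)=0.5238>−1
Confirm numerically:
  x=-1.630: |R|=0.76487 <1
  x=-1.353: |R|=0.60807 <1
  x=-0.981: |R|=0.52424 <1
  x=-2.438: |R|=1.68252 >1
  x=-2.417: |R|=1.64999 >1
  x=-2.407: |R|=1.63467 >1
Stable set (-1.9048, 0).

left endpoint -1.9048.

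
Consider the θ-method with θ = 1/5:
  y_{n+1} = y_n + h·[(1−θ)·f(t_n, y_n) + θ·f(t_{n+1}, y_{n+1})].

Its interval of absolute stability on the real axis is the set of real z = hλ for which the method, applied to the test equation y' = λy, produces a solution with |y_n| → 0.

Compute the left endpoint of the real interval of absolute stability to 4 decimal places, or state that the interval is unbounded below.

On y'=λy, z=hλ:
  y_{n+1} = y_n + z·[4/5·y_n + 1/5·y_{n+1}] ⇒ (1 − 1/5z)y_{n+1} = (1 + 4/5z)y_n
  Hence R(z) = (1 + 4/5z)/(1 − 1/5z).

Find x<0 with |R(x)|<1.
x=-0.39: |R|=0.6382
R=−1: 1+4/5x = −1+1/5x ⇒ -3/5x=2 ⇒ x=2/(-3/5)=-3.3333
Confirm numerically:
  x=-2.054: |R|=0.45591 <1
  x=-1.863: |R|=0.35728 <1
  x=-1.710: |R|=0.27422 <1
  x=-1.511: |R|=0.16034 <1
  x=-3.468: |R|=1.04771 >1
  x=-3.365: |R|=1.01136 >1
Interval (-3.3333, 0).

z* = -3.3333.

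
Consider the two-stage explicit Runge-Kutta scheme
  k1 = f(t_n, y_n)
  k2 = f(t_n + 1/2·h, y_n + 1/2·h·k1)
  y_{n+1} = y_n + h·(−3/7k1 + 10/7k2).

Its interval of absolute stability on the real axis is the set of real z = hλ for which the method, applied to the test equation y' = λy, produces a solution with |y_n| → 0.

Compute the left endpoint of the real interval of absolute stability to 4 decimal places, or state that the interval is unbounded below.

z* = -1.4000.

On y'=λy, z=hλ:
  k1=λy_n ⇒ h·k1=z·y_n;  k2=λ(1+1/2z)y_n ⇒ h·k2=z(1+1/2z)y_n
  y_{n+1}/y_n = 1 − 3/7z + 10/7z(1+1/2z) = 1 + z + 5/7z²
  R(z) = 1 + z + 5/7z².

Solve |R(x)|<1 on ℝ⁻.
x=-0.5: |R|=0.6786
R=1: x+5/7x²=0 ⇒ x=−7/5=-1.4000; min R=1−1/(4·5/7)=0.6500>−1
Confirm numerically:
  x=-0.992: |R|=0.71090 <1
  x=-0.759: |R|=0.65249 <1
  x=-0.682: |R|=0.65023 <1
  x=-1.927: |R|=1.72538 >1
  x=-1.526: |R|=1.13734 >1
  x=-1.478: |R|=1.08235 >1
So |R|<1 on (-1.4000, 0).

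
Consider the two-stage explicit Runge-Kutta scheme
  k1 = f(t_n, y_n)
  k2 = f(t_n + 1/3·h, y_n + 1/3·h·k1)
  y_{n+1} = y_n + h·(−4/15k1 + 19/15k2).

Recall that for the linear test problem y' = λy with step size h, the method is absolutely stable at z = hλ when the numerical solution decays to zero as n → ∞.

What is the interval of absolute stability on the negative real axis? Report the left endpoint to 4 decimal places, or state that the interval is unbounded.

Test eqn y'=λy, z=hλ:
  k1=λy_n ⇒ h·k1=z·y_n;  k2=λ(1+1/3z)y_n ⇒ h·k2=z(1+1/3z)y_n
  y_{n+1}/y_n = 1 − 4/15z + 19/15z(1+1/3z) = 1 + z + 19/45z²
  so R(z) = 1 + z + 19/45z².

Boundary: |R(x)|=1, x<0.
x=-1.32: |R|=0.4157
R=1: x+19/45x²=0 ⇒ x=−45/19=-2.3684; min R=1−1/(4·19/45)=0.4079>−1
Confirm numerically:
  x=-2.132: |R|=0.78718 <1
  x=-1.783: |R|=0.55928 <1
  x=-1.562: |R|=0.46816 <1
  x=-2.857: |R|=1.58937 >1
  x=-2.491: |R|=1.12892 >1
Interval (-2.3684, 0).

(-2.3684, 0).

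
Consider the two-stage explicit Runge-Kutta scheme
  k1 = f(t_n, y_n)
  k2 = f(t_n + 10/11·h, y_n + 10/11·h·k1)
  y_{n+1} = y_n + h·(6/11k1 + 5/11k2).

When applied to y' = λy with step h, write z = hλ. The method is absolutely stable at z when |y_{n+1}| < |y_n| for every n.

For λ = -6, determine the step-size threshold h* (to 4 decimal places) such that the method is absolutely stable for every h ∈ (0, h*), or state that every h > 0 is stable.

(-2.4200,0); λ=-6 ⇒ h* = (121/50)/6 = 0.4033.

With y'=λy (z=hλ):
  k1=λy_n ⇒ h·k1=z·y_n;  k2=λ(1+10/11z)y_n ⇒ h·k2=z(1+10/11z)y_n
  y_{n+1}/y_n = 1 + 6/11z + 5/11z(1+10/11z) = 1 + z + 50/121z²
  so R(z) = 1 + z + 50/121z².

Need |R(x)|<1, x<0.
x=-1.13: |R|=0.3976
R=1: x+50/121x²=0 ⇒ x=−121/50=-2.4200; min R=1−1/(4·50/121)=0.3950>−1
Confirm numerically:
  x=-2.391: |R|=0.97135 <1
  x=-1.398: |R|=0.40960 <1
  x=-1.067: |R|=0.40345 <1
  x=-2.904: |R|=1.58080 >1
  x=-2.679: |R|=1.28672 >1
Stable set (-2.4200, 0).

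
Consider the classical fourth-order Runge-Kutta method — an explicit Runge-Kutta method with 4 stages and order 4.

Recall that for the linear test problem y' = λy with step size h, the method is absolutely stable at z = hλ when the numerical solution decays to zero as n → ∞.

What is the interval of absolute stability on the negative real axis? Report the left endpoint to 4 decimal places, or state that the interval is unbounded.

(-2.7853, 0).

Test eqn y'=λy, z=hλ:
  order 4, 4-stage ⇒ R(z)=1+z+z^2/2+z^3/6+z^4/24
  (e.g. R(-0.77)=0.46501, |R|=0.46501)

Need |R(x)|<1, x<0.
x=-0.77: |R|=0.4650
|R(-2.97)|=1.3161 |R(-2.13)|=0.3855 |R(-0.61)|=0.5440
Bisect:
  x_lo=-3.2638 |R|=1.9960  x_hi=-0.2780 |R|=0.7573
  mid=-1.77093 |R|=0.28132 →hi
  mid=-2.51738 |R|=0.66570 →hi
  mid=-2.89061 |R|=1.17074 →lo
  mid=-2.70399 |R|=0.88419 →hi
  mid=-2.79730 |R|=1.01825 →lo
  mid=-2.75065 |R|=0.94901 →hi
  mid=-2.77397 |R|=0.98307 →hi
  mid=-2.78564 |R|=1.00052 →lo
  ...
  [-2.78545,-2.78527] ⇒ x*=-2.7853
So |R|<1 on (-2.7853, 0).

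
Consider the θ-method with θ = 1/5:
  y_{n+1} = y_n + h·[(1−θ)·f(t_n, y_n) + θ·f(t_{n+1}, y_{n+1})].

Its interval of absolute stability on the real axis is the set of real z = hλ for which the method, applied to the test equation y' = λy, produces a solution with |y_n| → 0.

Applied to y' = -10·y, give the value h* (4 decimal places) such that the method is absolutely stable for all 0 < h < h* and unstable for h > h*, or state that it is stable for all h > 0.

On y'=λy, z=hλ:
  y_{n+1} = y_n + z·[4/5·y_n + 1/5·y_{n+1}] ⇒ (1 − 1/5z)y_{n+1} = (1 + 4/5z)y_n
  Hence R(z) = (1 + 4/5z)/(1 − 1/5z).

Solve |R(x)|<1 on ℝ⁻.
x=-0.83: |R|=0.2882
R=−1: 1+4/5x = −1+1/5x ⇒ -3/5x=2 ⇒ x=2/(-3/5)=-3.3333
Confirm numerically:
  x=-3.054: |R|=0.89595 <1
  x=-2.648: |R|=0.73117 <1
  x=-2.474: |R|=0.65507 <1
  x=-1.522: |R|=0.16682 <1
  x=-3.927: |R|=1.19951 >1
  x=-3.413: |R|=1.02841 >1
Stable set (-3.3333, 0).

(-3.3333,0); λ=-10 ⇒ h* = (10/3)/10 = 0.3333.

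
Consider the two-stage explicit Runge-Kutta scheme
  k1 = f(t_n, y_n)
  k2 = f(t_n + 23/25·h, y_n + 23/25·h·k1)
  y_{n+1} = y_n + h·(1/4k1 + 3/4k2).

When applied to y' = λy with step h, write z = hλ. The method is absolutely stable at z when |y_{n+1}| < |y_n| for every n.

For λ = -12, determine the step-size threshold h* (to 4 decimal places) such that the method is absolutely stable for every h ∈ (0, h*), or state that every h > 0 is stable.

(-1.4493,0); λ=-12 ⇒ h* = (100/69)/12 = 0.1208.

With y'=λy (z=hλ):
  k1=λy_n ⇒ h·k1=z·y_n;  k2=λ(1+23/25z)y_n ⇒ h·k2=z(1+23/25z)y_n
  y_{n+1}/y_n = 1 + 1/4z + 3/4z(1+23/25z) = 1 + z + 69/100z²
  ⇒ R(z) = 1 + z + 69/100z².

Boundary: |R(x)|=1, x<0.
x=-1.52: |R|=1.0742
R=1: x+69/100x²=0 ⇒ x=−100/69=-1.4493; min R=1−1/(4·69/100)=0.6377>−1
Confirm numerically:
  x=-1.389: |R|=0.94223 <1
  x=-1.244: |R|=0.82380 <1
  x=-0.969: |R|=0.67888 <1
  x=-0.940: |R|=0.66968 <1
  x=-2.002: |R|=1.76352 >1
  x=-1.892: |R|=1.57797 >1
  x=-1.826: |R|=1.47465 >1
Stable set (-1.4493, 0).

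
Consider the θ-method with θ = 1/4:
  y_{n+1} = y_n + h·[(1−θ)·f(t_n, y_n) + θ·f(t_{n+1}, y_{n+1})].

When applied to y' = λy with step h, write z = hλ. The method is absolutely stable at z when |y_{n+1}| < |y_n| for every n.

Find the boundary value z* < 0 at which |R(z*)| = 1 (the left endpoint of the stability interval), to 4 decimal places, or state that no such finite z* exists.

left endpoint -4.0000.

On y'=λy, z=hλ:
  y_{n+1} = y_n + z·[3/4·y_n + 1/4·y_{n+1}] ⇒ (1 − 1/4z)y_{n+1} = (1 + 3/4z)y_n
  ⇒ R(z) = (1 + 3/4z)/(1 − 1/4z).

Boundary: |R(x)|=1, x<0.
x=-0.93: |R|=0.2454
R=−1: 1+3/4x = −1+1/4x ⇒ -1/2x=2 ⇒ x=2/(-1/2)=-4.0000
Confirm numerically:
  x=-3.953: |R|=0.98818 <1
  x=-3.860: |R|=0.96438 <1
  x=-2.714: |R|=0.61692 <1
  x=-1.890: |R|=0.28353 <1
  x=-4.522: |R|=1.12251 >1
  x=-4.481: |R|=1.11343 >1
  x=-4.328: |R|=1.07877 >1
Interval (-4.0000, 0).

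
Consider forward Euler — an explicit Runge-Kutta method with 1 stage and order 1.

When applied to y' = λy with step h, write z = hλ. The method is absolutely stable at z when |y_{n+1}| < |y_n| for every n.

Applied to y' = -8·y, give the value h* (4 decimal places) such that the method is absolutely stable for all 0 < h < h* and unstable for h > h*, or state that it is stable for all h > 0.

With y'=λy (z=hλ):
  order 1, 1-stage ⇒ R(z)=1+z
  (e.g. R(-1.64)=-0.64000, |R|=0.64000)

Boundary: |R(x)|=1, x<0.
x=-1.64: |R|=0.6400
|R(-2.38)|=1.3800 |R(-1.51)|=0.5100 |R(-1.34)|=0.3400
Bisect:
  x_lo=-2.4226 |R|=1.4226  x_hi=-0.1768 |R|=0.8232
  mid=-1.29972 |R|=0.29972 →hi
  mid=-1.86117 |R|=0.86117 →hi
  mid=-2.14189 |R|=1.14189 →lo
  mid=-2.00153 |R|=1.00153 →lo
  mid=-1.93135 |R|=0.93135 →hi
  mid=-1.96644 |R|=0.96644 →hi
  mid=-1.98398 |R|=0.98398 →hi
  ...
  [-2.00002,-1.99988] ⇒ x*=-2.0000
So |R|<1 on (-2.0000, 0).

(-2.0000,0); λ=-8 ⇒ h* = 0.2500.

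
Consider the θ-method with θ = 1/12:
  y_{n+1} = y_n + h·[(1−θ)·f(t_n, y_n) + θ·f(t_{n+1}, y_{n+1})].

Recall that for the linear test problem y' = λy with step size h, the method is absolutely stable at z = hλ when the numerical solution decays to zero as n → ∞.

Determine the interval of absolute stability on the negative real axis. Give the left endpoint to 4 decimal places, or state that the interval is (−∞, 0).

Set f=λy, z=hλ:
  y_{n+1} = y_n + z·[11/12·y_n + 1/12·y_{n+1}] ⇒ (1 − 1/12z)y_{n+1} = (1 + 11/12z)y_n
  so R(z) = (1 + 11/12z)/(1 − 1/12z).

Boundary: |R(x)|=1, x<0.
x=-0.4: |R|=0.6129
R=−1: 1+11/12x = −1+1/12x ⇒ -5/6x=2 ⇒ x=2/(-5/6)=-2.4000
Confirm numerically:
  x=-1.658: |R|=0.45673 <1
  x=-1.179: |R|=0.07353 <1
  x=-1.158: |R|=0.05609 <1
  x=-2.541: |R|=1.09697 >1
  x=-2.516: |R|=1.07991 >1
So |R|<1 on (-2.4000, 0).

(-2.4000, 0).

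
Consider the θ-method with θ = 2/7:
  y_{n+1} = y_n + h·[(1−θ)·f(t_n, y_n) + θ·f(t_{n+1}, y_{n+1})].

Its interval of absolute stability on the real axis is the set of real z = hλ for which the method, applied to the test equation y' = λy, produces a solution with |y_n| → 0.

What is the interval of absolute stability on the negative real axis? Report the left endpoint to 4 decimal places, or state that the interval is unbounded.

z∈(-4.6667,0).

Test eqn y'=λy, z=hλ:
  y_{n+1} = y_n + z·[5/7·y_n + 2/7·y_{n+1}] ⇒ (1 − 2/7z)y_{n+1} = (1 + 5/7z)y_n
  so R(z) = (1 + 5/7z)/(1 − 2/7z).

Boundary: |R(x)|=1, x<0.
x=-1.02: |R|=0.2102
R=−1: 1+5/7x = −1+2/7x ⇒ -3/7x=2 ⇒ x=2/(-3/7)=-4.6667
Confirm numerically:
  x=-4.305: |R|=0.93049 <1
  x=-3.274: |R|=0.69161 <1
  x=-2.294: |R|=0.38574 <1
  x=-5.216: |R|=1.09454 >1
  x=-5.197: |R|=1.09147 >1
So |R|<1 on (-4.6667, 0).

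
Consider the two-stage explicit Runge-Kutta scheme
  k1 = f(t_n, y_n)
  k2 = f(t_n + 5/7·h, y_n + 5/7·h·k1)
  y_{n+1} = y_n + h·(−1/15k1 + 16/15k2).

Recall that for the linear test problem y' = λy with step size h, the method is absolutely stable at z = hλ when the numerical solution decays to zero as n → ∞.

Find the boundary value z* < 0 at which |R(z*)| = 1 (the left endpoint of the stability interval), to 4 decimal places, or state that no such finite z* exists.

left endpoint -1.3125.

Set f=λy, z=hλ:
  k1=λy_n ⇒ h·k1=z·y_n;  k2=λ(1+5/7z)y_n ⇒ h·k2=z(1+5/7z)y_n
  y_{n+1}/y_n = 1 − 1/15z + 16/15z(1+5/7z) = 1 + z + 16/21z²
  Hence R(z) = 1 + z + 16/21z².

Boundary: |R(x)|=1, x<0.
x=-1.3: |R|=0.9876
R=1: x+16/21x²=0 ⇒ x=−21/16=-1.3125; min R=1−1/(4·16/21)=0.6719>−1
Confirm numerically:
  x=-1.097: |R|=0.81988 <1
  x=-0.982: |R|=0.75272 <1
  x=-0.894: |R|=0.71494 <1
  x=-0.630: |R|=0.67240 <1
  x=-1.888: |R|=1.82784 >1
  x=-1.609: |R|=1.36348 >1
Interval (-1.3125, 0).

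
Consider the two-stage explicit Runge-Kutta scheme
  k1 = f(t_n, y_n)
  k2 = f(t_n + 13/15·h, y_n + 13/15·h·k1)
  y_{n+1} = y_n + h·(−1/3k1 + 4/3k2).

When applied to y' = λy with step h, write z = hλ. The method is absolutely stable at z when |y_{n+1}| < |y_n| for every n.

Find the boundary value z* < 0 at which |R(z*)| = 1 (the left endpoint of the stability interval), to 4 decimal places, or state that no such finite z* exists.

left endpoint -0.8654.

With y'=λy (z=hλ):
  k1=λy_n ⇒ h·k1=z·y_n;  k2=λ(1+13/15z)y_n ⇒ h·k2=z(1+13/15z)y_n
  y_{n+1}/y_n = 1 − 1/3z + 4/3z(1+13/15z) = 1 + z + 52/45z²
  R(z) = 1 + z + 52/45z².

Need |R(x)|<1, x<0.
x=-0.41: |R|=0.7842
R=1: x+52/45x²=0 ⇒ x=−45/52=-0.8654; min R=1−1/(4·52/45)=0.7837>−1
Confirm numerically:
  x=-0.458: |R|=0.78439 <1
  x=-0.435: |R|=0.78366 <1
  x=-0.384: |R|=0.78639 <1
  x=-1.334: |R|=1.72238 >1
  x=-1.232: |R|=1.52193 >1
Stable set (-0.8654, 0).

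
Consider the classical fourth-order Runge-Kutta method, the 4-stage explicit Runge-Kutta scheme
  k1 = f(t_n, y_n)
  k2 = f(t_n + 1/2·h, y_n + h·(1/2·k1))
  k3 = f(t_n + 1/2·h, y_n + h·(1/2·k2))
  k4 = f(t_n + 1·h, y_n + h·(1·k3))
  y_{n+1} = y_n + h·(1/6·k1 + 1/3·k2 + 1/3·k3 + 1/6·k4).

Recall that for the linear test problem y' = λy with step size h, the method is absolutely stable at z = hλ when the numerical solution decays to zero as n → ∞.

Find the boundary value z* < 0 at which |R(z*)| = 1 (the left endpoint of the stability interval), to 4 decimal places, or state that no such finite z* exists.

z* = -2.7853.

With y'=λy (z=hλ):
  order 4, 4-stage ⇒ R(z)=1+z+z^2/2+z^3/6+z^4/24
  (e.g. R(-0.62)=0.53864, |R|=0.53864)

Solve |R(x)|<1 on ℝ⁻.
x=-0.62: |R|=0.5386
|R(-2.21)|=0.4270 |R(-1.91)|=0.3073 |R(-1.51)|=0.2728
Bisect:
  x_lo=-3.2539 |R|=1.9691  x_hi=-0.2989 |R|=0.7416
  mid=-1.77642 |R|=0.28204 →hi
  mid=-2.51518 |R|=0.66348 →hi
  mid=-2.88455 |R|=1.16026 →lo
  mid=-2.69986 |R|=0.87866 →hi
  mid=-2.79221 |R|=1.01047 →lo
  mid=-2.74604 |R|=0.94241 →hi
  mid=-2.76912 |R|=0.97589 →hi
  mid=-2.78066 |R|=0.99304 →hi
  ...
  [-2.78535,-2.78517] ⇒ x*=-2.7853
So |R|<1 on (-2.7853, 0).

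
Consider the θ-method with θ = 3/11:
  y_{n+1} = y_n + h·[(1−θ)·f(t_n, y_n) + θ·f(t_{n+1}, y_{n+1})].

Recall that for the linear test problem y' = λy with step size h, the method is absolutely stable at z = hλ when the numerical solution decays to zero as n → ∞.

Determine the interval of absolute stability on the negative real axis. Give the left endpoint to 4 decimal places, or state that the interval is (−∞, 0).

Test eqn y'=λy, z=hλ:
  y_{n+1} = y_n + z·[8/11·y_n + 3/11·y_{n+1}] ⇒ (1 − 3/11z)y_{n+1} = (1 + 8/11z)y_n
  R(z) = (1 + 8/11z)/(1 − 3/11z).

Solve |R(x)|<1 on ℝ⁻.
x=-1.28: |R|=0.0512
R=−1: 1+8/11x = −1+3/11x ⇒ -5/11x=2 ⇒ x=2/(-5/11)=-4.4000
Confirm numerically:
  x=-4.088: |R|=0.93294 <1
  x=-2.162: |R|=0.36006 <1
  x=-1.830: |R|=0.22074 <1
  x=-4.744: |R|=1.06817 >1
  x=-4.715: |R|=1.06264 >1
Interval (-4.4000, 0).

(-4.4000, 0).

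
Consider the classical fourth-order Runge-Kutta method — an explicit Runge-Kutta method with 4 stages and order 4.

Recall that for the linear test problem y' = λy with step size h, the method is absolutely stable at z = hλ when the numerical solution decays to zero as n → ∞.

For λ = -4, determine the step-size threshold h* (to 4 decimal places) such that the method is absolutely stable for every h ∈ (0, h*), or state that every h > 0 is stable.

Test eqn y'=λy, z=hλ:
  order 4, 4-stage ⇒ R(z)=1+z+z^2/2+z^3/6+z^4/24
  (e.g. R(-0.49)=0.61284, |R|=0.61284)

Find x<0 with |R(x)|<1.
x=-0.49: |R|=0.6128
|R(-1.89)|=0.3025 |R(-1.39)|=0.2840 |R(-1.05)|=0.3590
Bisect:
  x_lo=-3.4293 |R|=2.4916  x_hi=-0.3393 |R|=0.7123
  mid=-1.88428 |R|=0.30120 →hi
  mid=-2.65677 |R|=0.82289 →hi
  mid=-3.04301 |R|=1.46336 →lo
  mid=-2.84989 |R|=1.10184 →lo
  mid=-2.75333 |R|=0.95287 →hi
  mid=-2.80161 |R|=1.02488 →lo
  mid=-2.77747 |R|=0.98827 →hi
  mid=-2.78954 |R|=1.00642 →lo
  mid=-2.78350 |R|=0.99730 →hi
  ...
  [-2.78539,-2.78520] ⇒ x*=-2.7853
Stable set (-2.7853, 0).

(-2.7853,0); λ=-4 ⇒ h* = 0.6963.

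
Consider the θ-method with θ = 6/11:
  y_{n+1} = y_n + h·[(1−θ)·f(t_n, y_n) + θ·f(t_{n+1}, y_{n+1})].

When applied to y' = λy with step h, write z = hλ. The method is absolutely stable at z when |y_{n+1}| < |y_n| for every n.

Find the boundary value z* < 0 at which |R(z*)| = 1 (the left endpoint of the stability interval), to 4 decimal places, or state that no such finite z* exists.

unbounded; (−∞, 0).

Set f=λy, z=hλ:
  y_{n+1} = y_n + z·[5/11·y_n + 6/11·y_{n+1}] ⇒ (1 − 6/11z)y_{n+1} = (1 + 5/11z)y_n
  so R(z) = (1 + 5/11z)/(1 − 6/11z).

Boundary: |R(x)|=1, x<0.
x=-1.49: |R|=0.1780
x=-2: |R|=0.0435
x=-10: |R|=0.5493
x=-100: |R|=0.8003
θ=6/11≥1/2 ⇒ |1+5/11x|<|1−6/11x| ∀x<0 ⇒ stable on all of ℝ⁻.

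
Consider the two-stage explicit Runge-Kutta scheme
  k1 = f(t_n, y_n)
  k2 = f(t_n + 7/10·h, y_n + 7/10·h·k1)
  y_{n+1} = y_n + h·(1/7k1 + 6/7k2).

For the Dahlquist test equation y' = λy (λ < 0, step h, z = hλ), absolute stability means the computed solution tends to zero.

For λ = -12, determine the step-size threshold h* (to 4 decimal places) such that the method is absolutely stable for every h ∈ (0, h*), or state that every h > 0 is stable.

(-1.6667,0); λ=-12 ⇒ h* = (5/3)/12 = 0.1389.

Test eqn y'=λy, z=hλ:
  k1=λy_n ⇒ h·k1=z·y_n;  k2=λ(1+7/10z)y_n ⇒ h·k2=z(1+7/10z)y_n
  y_{n+1}/y_n = 1 + 1/7z + 6/7z(1+7/10z) = 1 + z + 3/5z²
  so R(z) = 1 + z + 3/5z².

Need |R(x)|<1, x<0.
x=-1.02: |R|=0.6042
R=1: x+3/5x²=0 ⇒ x=−5/3=-1.6667; min R=1−1/(4·3/5)=0.5833>−1
Confirm numerically:
  x=-1.500: |R|=0.85000 <1
  x=-1.223: |R|=0.67444 <1
  x=-1.007: |R|=0.60143 <1
  x=-0.686: |R|=0.59636 <1
  x=-2.023: |R|=1.43252 >1
  x=-1.928: |R|=1.30231 >1
  x=-1.925: |R|=1.29838 >1
So |R|<1 on (-1.6667, 0).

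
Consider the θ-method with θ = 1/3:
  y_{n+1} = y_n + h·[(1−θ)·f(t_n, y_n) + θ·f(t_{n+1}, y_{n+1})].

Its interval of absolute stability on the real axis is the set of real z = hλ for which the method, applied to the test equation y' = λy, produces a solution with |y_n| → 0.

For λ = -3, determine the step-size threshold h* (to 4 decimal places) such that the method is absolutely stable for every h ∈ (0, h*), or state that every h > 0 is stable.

(-6.0000,0); λ=-3 ⇒ h* = (6)/3 = 2.0000.

With y'=λy (z=hλ):
  y_{n+1} = y_n + z·[2/3·y_n + 1/3·y_{n+1}] ⇒ (1 − 1/3z)y_{n+1} = (1 + 2/3z)y_n
  so R(z) = (1 + 2/3z)/(1 − 1/3z).

Need |R(x)|<1, x<0.
x=-0.68: |R|=0.4457
R=−1: 1+2/3x = −1+1/3x ⇒ -1/3x=2 ⇒ x=2/(-1/3)=-6.0000
Confirm numerically:
  x=-5.497: |R|=0.94080 <1
  x=-5.010: |R|=0.87640 <1
  x=-3.187: |R|=0.54534 <1
  x=-6.101: |R|=1.01110 >1
  x=-6.054: |R|=1.00596 >1
So |R|<1 on (-6.0000, 0).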